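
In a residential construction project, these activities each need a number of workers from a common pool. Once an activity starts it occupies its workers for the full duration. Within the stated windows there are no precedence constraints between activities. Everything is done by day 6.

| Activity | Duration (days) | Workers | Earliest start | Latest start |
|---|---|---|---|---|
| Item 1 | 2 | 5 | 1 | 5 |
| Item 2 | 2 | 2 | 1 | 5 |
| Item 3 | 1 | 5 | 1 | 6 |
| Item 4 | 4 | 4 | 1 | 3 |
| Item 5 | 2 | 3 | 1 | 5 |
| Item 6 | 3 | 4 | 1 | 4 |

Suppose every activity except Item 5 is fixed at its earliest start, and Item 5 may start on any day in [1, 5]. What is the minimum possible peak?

Item 5@1: d1:23  d2:18  d3:8  d4:4  d5:0  d6:0 → peak 23
Item 5@2: d1:20  d2:18  d3:11  d4:4  d5:0  d6:0 → peak 20
Item 5@3: d1:20  d2:15  d3:11  d4:7  d5:0  d6:0 → peak 20
Item 5@4: d1:20  d2:15  d3:8  d4:7  d5:3  d6:0 → peak 20
Item 5@5: d1:20  d2:15  d3:8  d4:4  d5:3  d6:3 → peak 20
Best is Item 5@2, peak 20.

20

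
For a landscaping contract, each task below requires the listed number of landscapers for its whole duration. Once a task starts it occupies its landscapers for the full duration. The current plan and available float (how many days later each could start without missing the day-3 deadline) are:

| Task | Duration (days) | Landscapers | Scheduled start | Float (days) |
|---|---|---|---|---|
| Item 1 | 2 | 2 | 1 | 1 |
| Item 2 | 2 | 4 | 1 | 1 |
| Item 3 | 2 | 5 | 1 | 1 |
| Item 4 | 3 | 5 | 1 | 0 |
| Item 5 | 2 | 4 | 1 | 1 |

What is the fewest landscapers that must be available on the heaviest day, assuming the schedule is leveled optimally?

20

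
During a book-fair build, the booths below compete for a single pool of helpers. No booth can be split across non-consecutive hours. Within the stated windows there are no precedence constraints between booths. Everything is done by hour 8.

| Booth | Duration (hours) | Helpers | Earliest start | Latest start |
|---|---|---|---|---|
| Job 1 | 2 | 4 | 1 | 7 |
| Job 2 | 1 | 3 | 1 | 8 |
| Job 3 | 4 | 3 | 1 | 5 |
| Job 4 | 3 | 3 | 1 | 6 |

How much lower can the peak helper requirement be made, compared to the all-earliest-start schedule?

7

Early-start peak: h1:13  h2:10  h3:6  h4:3  h5:0  h6:0  h7:0  h8:0 ⇒ 13.
Leveled (Job 1@1, Job 2@3, Job 3@3, Job 4@4): h1:4  h2:4  h3:6  h4:6  h5:6  h6:6  h7:0  h8:0 ⇒ 6.
Reduction 13 − 6 = 7.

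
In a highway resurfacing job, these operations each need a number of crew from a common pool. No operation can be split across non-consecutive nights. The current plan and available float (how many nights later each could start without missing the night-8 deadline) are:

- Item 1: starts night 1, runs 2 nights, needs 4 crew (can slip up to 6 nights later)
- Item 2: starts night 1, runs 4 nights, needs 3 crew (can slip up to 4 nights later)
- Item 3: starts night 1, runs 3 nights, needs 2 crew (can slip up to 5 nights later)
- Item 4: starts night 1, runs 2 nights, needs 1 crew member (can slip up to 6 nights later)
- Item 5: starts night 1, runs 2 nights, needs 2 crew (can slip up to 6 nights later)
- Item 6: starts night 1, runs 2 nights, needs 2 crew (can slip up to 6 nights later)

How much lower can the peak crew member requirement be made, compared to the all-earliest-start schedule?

9

Early-start peak: n1:14  n2:14  n3:5  n4:3  n5:0  n6:0  n7:0  n8:0 ⇒ 14.
Leveled (Item 1@1, Item 2@3, Item 3@3, Item 4@1, Item 5@6, Item 6@7): n1:5  n2:5  n3:5  n4:5  n5:5  n6:5  n7:4  n8:2 ⇒ 5.
Reduction 14 − 5 = 9.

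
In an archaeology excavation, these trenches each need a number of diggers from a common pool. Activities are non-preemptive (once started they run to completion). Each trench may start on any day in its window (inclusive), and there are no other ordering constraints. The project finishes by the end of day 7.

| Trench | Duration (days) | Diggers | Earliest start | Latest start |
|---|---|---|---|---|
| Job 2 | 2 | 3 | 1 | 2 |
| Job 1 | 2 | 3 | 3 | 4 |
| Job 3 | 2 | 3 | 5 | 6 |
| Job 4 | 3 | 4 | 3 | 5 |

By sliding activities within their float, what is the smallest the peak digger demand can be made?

7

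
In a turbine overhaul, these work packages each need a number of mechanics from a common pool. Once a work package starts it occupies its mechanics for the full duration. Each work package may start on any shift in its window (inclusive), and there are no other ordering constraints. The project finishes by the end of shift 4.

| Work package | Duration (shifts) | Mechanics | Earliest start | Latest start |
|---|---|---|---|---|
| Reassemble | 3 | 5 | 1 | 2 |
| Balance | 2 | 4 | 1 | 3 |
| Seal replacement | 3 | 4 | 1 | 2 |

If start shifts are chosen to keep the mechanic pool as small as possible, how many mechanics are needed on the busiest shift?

13

Schedule Reassemble@1, Balance@1, Seal replacement@1: s1:13  s2:13  s3:9  s4:0 — peak 13.
No arrangement of the 12 feasible schedules does better.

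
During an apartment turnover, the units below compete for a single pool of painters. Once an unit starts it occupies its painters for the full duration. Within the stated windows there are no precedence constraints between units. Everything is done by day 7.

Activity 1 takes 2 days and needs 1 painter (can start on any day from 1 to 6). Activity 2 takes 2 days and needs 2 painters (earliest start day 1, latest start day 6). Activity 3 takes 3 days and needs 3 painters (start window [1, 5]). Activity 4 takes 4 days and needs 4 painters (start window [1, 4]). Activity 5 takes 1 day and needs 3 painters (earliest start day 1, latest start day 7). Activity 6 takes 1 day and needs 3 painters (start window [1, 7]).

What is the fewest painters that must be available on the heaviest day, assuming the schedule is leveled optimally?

6

Early-start (Activity 1@1, Activity 2@1, Activity 3@1, Activity 4@1, Activity 5@1, Activity 6@1) gives peak 16: d1:16  d2:10  d3:7  d4:4  d5:0  d6:0  d7:0.
Shift Activity 2→3, Activity 3→5, Activity 5→5, Activity 6→6.
Schedule Activity 1@1, Activity 2@3, Activity 3@5, Activity 4@1, Activity 5@5, Activity 6@6: d1:5  d2:5  d3:6  d4:6  d5:6  d6:6  d7:3 — peak 6.
Total painter-days = 37 over 7 days ⇒ peak ≥ ⌈37/7⌉ = 6, so 6 is optimal.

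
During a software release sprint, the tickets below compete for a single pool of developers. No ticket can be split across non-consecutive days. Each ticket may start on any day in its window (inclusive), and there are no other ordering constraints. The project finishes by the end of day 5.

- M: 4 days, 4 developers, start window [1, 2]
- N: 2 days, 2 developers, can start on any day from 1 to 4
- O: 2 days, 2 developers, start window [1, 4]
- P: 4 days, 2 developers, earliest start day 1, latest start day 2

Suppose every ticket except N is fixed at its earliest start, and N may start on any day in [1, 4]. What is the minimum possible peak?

8

N@1: d1:10  d2:10  d3:6  d4:6  d5:0 → peak 10
N@2: d1:8  d2:10  d3:8  d4:6  d5:0 → peak 10
N@3: d1:8  d2:8  d3:8  d4:8  d5:0 → peak 8
N@4: d1:8  d2:8  d3:6  d4:8  d5:2 → peak 8
Best is N@3, peak 8.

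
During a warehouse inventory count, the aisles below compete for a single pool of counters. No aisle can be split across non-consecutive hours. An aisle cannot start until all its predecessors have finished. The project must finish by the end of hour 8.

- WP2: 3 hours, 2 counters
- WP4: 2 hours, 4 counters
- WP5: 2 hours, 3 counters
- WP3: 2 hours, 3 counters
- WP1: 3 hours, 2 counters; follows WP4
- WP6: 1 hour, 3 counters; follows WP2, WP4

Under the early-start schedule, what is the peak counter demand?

Early-start schedule: WP2@1, WP4@1, WP5@1, WP3@1, WP1@3, WP6@4.
Load per hour: hour 1: 12, hour 2: 12, hour 3: 4, hour 4: 5, hour 5: 2, hour 6: 0, hour 7: 0, hour 8: 0.
Peak is 12.

12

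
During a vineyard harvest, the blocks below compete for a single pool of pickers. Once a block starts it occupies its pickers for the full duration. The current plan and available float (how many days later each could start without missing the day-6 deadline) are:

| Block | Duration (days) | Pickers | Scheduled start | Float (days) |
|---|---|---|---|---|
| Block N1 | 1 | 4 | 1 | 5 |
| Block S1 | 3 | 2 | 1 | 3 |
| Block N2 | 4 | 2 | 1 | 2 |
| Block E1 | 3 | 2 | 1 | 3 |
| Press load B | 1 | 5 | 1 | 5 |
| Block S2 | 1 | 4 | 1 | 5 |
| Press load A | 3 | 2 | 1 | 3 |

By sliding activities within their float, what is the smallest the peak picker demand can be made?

Early-start (Block N1@1, Block S1@1, Block N2@1, Block E1@1, Press load B@1, Block S2@1, Press load A@1) gives peak 21: d1:21  d2:8  d3:8  d4:2  d5:0  d6:0.
Shift Block E1→2, Press load B→5, Block S2→6, Press load A→2.
Schedule Block N1@1, Block S1@1, Block N2@1, Block E1@2, Press load B@5, Block S2@6, Press load A@2: d1:8  d2:8  d3:8  d4:6  d5:5  d6:4 — peak 8.

8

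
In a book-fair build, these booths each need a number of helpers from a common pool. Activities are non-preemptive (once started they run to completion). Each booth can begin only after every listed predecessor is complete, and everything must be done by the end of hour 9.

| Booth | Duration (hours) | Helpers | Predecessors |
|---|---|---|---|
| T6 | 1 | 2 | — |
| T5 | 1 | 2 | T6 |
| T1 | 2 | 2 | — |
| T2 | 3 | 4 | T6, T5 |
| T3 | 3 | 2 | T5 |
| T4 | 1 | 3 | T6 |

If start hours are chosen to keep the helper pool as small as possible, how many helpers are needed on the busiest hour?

4

Early-start (T6@1, T5@2, T1@1, T2@3, T3@3, T4@2) gives peak 7: h1:4  h2:7  h3:6  h4:6  h5:6  h6:0  h7:0  h8:0  h9:0.
Shift T3→6, T4→9.
Schedule T6@1, T5@2, T1@1, T2@3, T3@6, T4@9: h1:4  h2:4  h3:4  h4:4  h5:4  h6:2  h7:2  h8:2  h9:3 — peak 4.
Total helper-hours = 29 over 9 hours ⇒ peak ≥ ⌈29/9⌉ = 4, so 4 is optimal.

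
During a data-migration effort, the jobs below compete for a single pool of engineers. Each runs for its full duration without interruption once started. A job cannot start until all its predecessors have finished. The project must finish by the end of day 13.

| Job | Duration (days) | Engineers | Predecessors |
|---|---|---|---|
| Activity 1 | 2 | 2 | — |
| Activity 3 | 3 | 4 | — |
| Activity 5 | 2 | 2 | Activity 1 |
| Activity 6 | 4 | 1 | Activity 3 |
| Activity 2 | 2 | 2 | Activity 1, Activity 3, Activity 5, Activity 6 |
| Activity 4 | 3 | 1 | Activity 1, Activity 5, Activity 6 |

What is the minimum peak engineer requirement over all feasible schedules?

4

Early-start (Activity 1@1, Activity 3@1, Activity 5@3, Activity 6@4, Activity 2@8, Activity 4@8) gives peak 6: d1:6  d2:6  d3:6  d4:3  d5:1  d6:1  d7:1  d8:3  d9:3  d10:1  d11:0  d12:0  d13:0.
Shift Activity 3→3, Activity 5→6, Activity 6→6, Activity 2→10, Activity 4→10.
Schedule Activity 1@1, Activity 3@3, Activity 5@6, Activity 6@6, Activity 2@10, Activity 4@10: d1:2  d2:2  d3:4  d4:4  d5:4  d6:3  d7:3  d8:1  d9:1  d10:3  d11:3  d12:1  d13:0 — peak 4.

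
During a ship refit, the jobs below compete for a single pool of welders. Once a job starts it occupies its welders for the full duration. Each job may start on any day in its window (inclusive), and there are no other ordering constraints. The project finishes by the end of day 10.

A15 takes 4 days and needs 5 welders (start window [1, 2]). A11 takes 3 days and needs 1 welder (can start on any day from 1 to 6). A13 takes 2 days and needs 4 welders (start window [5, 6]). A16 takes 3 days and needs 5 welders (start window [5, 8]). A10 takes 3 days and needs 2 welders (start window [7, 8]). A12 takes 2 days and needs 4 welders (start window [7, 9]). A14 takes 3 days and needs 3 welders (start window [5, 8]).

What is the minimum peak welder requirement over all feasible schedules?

Early-start (A15@1, A11@1, A13@5, A16@5, A10@7, A12@7, A14@5) gives peak 14: d1:6  d2:6  d3:6  d4:5  d5:12  d6:12  d7:14  d8:6  d9:2  d10:0.
Shift A12→8, A14→8.
Schedule A15@1, A11@1, A13@5, A16@5, A10@7, A12@8, A14@8: d1:6  d2:6  d3:6  d4:5  d5:9  d6:9  d7:7  d8:9  d9:9  d10:3 — peak 9.

9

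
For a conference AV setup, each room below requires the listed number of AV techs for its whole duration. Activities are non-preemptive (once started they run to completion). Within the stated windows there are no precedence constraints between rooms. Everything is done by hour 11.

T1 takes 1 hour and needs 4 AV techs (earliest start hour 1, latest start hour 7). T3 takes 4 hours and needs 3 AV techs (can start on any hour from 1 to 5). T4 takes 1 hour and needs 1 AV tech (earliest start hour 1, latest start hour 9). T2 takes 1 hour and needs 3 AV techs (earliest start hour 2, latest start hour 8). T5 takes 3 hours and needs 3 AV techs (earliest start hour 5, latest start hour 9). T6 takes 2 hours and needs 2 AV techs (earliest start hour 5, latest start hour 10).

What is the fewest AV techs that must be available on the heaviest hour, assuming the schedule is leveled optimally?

Early-start (T1@1, T3@1, T4@1, T2@2, T5@5, T6@5) gives peak 8: h1:8  h2:6  h3:3  h4:3  h5:5  h6:5  h7:3  h8:0  h9:0  h10:0  h11:0.
Shift T3→2, T4→2, T2→6, T5→7, T6→10.
Schedule T1@1, T3@2, T4@2, T2@6, T5@7, T6@10: h1:4  h2:4  h3:3  h4:3  h5:3  h6:3  h7:3  h8:3  h9:3  h10:2  h11:2 — peak 4.

4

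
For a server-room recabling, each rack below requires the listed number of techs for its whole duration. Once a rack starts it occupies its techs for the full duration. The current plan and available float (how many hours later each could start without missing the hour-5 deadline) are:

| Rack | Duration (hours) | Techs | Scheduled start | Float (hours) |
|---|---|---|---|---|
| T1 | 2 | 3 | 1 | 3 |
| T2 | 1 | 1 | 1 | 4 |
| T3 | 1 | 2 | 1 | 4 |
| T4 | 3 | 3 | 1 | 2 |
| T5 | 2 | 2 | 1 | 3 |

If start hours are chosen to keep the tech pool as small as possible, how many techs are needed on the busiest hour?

Early-start (T1@1, T2@1, T3@1, T4@1, T5@1) gives peak 11: h1:11  h2:8  h3:3  h4:0  h5:0.
Shift T3→2, T4→3, T5→3.
Schedule T1@1, T2@1, T3@2, T4@3, T5@3: h1:4  h2:5  h3:5  h4:5  h5:3 — peak 5.
Total tech-hours = 22 over 5 hours ⇒ peak ≥ ⌈22/5⌉ = 5, so 5 is optimal.

5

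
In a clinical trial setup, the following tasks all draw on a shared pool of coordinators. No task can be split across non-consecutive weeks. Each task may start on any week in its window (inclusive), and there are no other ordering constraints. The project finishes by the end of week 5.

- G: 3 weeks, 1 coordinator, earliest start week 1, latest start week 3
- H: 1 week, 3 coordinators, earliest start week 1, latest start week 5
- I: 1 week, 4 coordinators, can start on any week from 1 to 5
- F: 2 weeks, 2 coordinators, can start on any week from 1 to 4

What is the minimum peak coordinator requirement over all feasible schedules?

4

Early-start (G@1, H@1, I@1, F@1) gives peak 10: w1:10  w2:3  w3:1  w4:0  w5:0.
Shift I→4, F→2.
Schedule G@1, H@1, I@4, F@2: w1:4  w2:3  w3:3  w4:4  w5:0 — peak 4.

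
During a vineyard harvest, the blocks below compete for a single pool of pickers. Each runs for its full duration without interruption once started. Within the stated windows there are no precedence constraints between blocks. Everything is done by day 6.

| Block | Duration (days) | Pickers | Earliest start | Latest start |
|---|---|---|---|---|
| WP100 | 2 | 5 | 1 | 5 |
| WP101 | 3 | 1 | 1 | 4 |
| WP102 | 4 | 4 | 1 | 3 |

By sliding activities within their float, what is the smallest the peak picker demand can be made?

5

Early-start (WP100@1, WP101@1, WP102@1) gives peak 10: d1:10  d2:10  d3:5  d4:4  d5:0  d6:0.
Shift WP101→3, WP102→3.
Schedule WP100@1, WP101@3, WP102@3: d1:5  d2:5  d3:5  d4:5  d5:5  d6:4 — peak 5.
Total picker-days = 29 over 6 days ⇒ peak ≥ ⌈29/6⌉ = 5, so 5 is optimal.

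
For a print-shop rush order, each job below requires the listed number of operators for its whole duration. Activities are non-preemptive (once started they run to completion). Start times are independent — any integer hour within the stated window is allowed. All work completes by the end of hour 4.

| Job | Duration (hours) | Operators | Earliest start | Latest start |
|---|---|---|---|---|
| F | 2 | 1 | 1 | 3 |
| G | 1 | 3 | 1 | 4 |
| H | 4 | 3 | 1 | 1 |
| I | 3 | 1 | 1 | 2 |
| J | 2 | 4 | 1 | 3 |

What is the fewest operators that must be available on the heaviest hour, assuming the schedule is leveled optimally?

8

Early-start (F@1, G@1, H@1, I@1, J@1) gives peak 12: h1:12  h2:9  h3:4  h4:3.
Shift J→3.
Schedule F@1, G@1, H@1, I@1, J@3: h1:8  h2:5  h3:8  h4:7 — peak 8.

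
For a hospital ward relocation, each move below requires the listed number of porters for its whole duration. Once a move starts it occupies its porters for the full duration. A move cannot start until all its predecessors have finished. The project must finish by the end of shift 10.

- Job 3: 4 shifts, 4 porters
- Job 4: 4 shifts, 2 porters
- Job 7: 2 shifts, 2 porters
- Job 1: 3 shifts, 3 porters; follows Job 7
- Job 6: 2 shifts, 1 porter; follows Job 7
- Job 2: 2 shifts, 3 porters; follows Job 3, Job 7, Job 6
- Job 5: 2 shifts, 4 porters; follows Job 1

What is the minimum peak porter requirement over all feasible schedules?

6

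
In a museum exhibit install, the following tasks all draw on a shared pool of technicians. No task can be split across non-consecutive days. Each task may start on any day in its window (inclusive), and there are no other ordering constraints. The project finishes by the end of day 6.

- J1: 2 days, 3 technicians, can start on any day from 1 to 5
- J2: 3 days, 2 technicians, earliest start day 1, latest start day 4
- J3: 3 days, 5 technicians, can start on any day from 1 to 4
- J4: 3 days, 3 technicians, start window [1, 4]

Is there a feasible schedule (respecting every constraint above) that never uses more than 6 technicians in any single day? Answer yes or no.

no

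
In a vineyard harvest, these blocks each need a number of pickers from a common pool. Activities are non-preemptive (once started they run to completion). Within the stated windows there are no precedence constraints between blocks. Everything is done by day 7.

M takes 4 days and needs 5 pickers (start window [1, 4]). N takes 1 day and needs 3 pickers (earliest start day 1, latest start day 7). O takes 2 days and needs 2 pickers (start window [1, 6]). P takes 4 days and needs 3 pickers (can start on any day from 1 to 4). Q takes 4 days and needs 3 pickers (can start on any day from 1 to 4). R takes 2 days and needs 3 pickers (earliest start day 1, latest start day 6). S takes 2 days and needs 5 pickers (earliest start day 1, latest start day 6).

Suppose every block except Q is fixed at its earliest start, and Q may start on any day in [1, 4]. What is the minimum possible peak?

Q@1: d1:24  d2:21  d3:11  d4:11  d5:0  d6:0  d7:0 → peak 24
Q@2: d1:21  d2:21  d3:11  d4:11  d5:3  d6:0  d7:0 → peak 21
Q@3: d1:21  d2:18  d3:11  d4:11  d5:3  d6:3  d7:0 → peak 21
Q@4: d1:21  d2:18  d3:8  d4:11  d5:3  d6:3  d7:3 → peak 21
Best is Q@2, peak 21.

21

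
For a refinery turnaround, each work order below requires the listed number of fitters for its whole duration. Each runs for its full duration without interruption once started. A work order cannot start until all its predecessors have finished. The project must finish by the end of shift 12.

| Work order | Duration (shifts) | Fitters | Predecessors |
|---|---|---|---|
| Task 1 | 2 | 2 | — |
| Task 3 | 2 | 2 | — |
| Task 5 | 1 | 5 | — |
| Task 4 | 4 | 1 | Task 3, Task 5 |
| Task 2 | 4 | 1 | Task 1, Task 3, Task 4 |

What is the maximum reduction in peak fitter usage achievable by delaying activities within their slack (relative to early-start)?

4

Early-start peak: s1:9  s2:4  s3:1  s4:1  s5:1  s6:1  s7:1  s8:1  s9:1  s10:1  s11:0  s12:0 ⇒ 9.
Leveled (Task 1@1, Task 3@1, Task 5@3, Task 4@4, Task 2@8): s1:4  s2:4  s3:5  s4:1  s5:1  s6:1  s7:1  s8:1  s9:1  s10:1  s11:1  s12:0 ⇒ 5.
Reduction 9 − 5 = 4.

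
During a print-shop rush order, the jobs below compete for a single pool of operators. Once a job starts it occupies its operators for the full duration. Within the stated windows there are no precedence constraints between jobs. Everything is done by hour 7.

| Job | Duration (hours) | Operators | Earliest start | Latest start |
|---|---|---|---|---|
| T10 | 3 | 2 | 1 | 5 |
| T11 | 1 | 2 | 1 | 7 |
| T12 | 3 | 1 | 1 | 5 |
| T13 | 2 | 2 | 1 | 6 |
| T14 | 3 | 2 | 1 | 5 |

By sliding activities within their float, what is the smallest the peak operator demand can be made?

4

Early-start (T10@1, T11@1, T12@1, T13@1, T14@1) gives peak 9: h1:9  h2:7  h3:5  h4:0  h5:0  h6:0  h7:0.
Shift T12→2, T13→4, T14→5.
Schedule T10@1, T11@1, T12@2, T13@4, T14@5: h1:4  h2:3  h3:3  h4:3  h5:4  h6:2  h7:2 — peak 4.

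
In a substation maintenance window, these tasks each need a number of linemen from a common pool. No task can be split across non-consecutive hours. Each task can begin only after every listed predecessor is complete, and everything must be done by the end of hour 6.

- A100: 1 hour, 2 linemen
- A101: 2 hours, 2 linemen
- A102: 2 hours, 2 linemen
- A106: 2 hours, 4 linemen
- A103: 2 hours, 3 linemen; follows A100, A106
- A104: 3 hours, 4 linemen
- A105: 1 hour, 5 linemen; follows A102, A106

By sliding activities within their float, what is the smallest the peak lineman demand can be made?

Early-start (A100@1, A101@1, A102@1, A106@1, A103@3, A104@1, A105@3) gives peak 14: h1:14  h2:12  h3:12  h4:3  h5:0  h6:0.
Shift A106→2, A103→4, A104→3, A105→6.
Schedule A100@1, A101@1, A102@1, A106@2, A103@4, A104@3, A105@6: h1:6  h2:8  h3:8  h4:7  h5:7  h6:5 — peak 8.

8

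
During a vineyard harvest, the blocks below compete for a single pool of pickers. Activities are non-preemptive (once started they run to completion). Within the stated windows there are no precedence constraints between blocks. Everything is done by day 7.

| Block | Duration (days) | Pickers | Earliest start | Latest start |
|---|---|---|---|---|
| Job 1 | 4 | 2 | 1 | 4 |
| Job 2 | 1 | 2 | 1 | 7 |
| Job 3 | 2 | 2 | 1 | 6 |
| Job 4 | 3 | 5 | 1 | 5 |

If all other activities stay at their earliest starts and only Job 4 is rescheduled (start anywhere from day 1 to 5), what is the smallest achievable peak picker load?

6

Job 4@1: d1:11  d2:9  d3:7  d4:2  d5:0  d6:0  d7:0 → peak 11
Job 4@2: d1:6  d2:9  d3:7  d4:7  d5:0  d6:0  d7:0 → peak 9
Job 4@3: d1:6  d2:4  d3:7  d4:7  d5:5  d6:0  d7:0 → peak 7
Job 4@4: d1:6  d2:4  d3:2  d4:7  d5:5  d6:5  d7:0 → peak 7
Job 4@5: d1:6  d2:4  d3:2  d4:2  d5:5  d6:5  d7:5 → peak 6
Best is Job 4@5, peak 6.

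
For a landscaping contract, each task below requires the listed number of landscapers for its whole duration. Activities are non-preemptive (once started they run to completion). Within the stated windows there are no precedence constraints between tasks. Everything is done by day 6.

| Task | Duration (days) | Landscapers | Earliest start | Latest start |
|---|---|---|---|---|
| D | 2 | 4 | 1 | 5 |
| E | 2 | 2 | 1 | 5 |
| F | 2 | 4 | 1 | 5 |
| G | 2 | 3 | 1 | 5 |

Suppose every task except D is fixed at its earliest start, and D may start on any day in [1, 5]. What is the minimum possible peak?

D@1: d1:13  d2:13  d3:0  d4:0  d5:0  d6:0 → peak 13
D@2: d1:9  d2:13  d3:4  d4:0  d5:0  d6:0 → peak 13
D@3: d1:9  d2:9  d3:4  d4:4  d5:0  d6:0 → peak 9
D@4: d1:9  d2:9  d3:0  d4:4  d5:4  d6:0 → peak 9
D@5: d1:9  d2:9  d3:0  d4:0  d5:4  d6:4 → peak 9
Best is D@3, peak 9.

9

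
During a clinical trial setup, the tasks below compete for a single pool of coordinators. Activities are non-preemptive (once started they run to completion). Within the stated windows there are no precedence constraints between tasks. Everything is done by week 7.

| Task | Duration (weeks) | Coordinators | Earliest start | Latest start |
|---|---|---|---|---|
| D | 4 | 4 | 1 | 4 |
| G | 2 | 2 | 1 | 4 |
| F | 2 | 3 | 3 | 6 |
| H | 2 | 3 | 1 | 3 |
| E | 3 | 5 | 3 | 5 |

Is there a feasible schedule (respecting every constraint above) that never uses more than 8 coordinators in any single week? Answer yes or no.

yes

Schedule D@1, G@1, F@5, H@3, E@5: w1:6  w2:6  w3:7  w4:7  w5:8  w6:8  w7:5 — peak 8 ≤ 8.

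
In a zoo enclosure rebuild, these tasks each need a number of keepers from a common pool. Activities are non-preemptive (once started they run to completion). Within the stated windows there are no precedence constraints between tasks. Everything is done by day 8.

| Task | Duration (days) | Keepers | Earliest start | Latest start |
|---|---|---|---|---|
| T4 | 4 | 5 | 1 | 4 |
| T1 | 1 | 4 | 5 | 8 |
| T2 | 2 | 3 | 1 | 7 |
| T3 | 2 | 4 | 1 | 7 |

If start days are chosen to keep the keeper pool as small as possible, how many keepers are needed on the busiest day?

7

Early-start (T4@1, T1@5, T2@1, T3@1) gives peak 12: d1:12  d2:12  d3:5  d4:5  d5:4  d6:0  d7:0  d8:0.
Shift T2→5, T3→6.
Schedule T4@1, T1@5, T2@5, T3@6: d1:5  d2:5  d3:5  d4:5  d5:7  d6:7  d7:4  d8:0 — peak 7.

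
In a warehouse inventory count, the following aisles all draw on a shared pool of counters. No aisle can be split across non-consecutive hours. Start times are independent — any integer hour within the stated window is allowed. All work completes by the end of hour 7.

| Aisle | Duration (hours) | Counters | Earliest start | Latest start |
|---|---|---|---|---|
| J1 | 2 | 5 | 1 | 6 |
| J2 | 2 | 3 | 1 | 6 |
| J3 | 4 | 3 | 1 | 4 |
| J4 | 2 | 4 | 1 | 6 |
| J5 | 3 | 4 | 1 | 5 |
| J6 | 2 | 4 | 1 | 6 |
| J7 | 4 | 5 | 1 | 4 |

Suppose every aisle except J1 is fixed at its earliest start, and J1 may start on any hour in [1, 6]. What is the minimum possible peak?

23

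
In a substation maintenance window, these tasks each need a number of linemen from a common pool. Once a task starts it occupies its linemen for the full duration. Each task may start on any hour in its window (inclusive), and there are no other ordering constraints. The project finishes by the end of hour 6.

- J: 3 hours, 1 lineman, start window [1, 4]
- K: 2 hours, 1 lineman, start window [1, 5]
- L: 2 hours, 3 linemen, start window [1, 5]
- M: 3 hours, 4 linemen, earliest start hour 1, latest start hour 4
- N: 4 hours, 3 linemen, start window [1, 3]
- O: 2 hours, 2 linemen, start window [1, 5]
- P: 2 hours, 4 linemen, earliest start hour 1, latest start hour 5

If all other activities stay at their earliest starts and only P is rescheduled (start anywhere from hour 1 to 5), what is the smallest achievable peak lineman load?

14

P@1: h1:18  h2:18  h3:8  h4:3  h5:0  h6:0 → peak 18
P@2: h1:14  h2:18  h3:12  h4:3  h5:0  h6:0 → peak 18
P@3: h1:14  h2:14  h3:12  h4:7  h5:0  h6:0 → peak 14
P@4: h1:14  h2:14  h3:8  h4:7  h5:4  h6:0 → peak 14
P@5: h1:14  h2:14  h3:8  h4:3  h5:4  h6:4 → peak 14
Best is P@3, peak 14.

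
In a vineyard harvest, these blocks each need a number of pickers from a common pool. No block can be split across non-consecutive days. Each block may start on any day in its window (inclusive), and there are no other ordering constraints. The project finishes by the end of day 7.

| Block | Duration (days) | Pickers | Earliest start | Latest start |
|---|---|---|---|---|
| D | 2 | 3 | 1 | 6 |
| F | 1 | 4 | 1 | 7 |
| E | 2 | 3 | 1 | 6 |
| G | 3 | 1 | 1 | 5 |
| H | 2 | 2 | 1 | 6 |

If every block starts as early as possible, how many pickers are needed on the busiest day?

13

Early-start schedule: D@1, F@1, E@1, G@1, H@1.
Load per day: day 1: 13, day 2: 9, day 3: 1, day 4: 0, day 5: 0, day 6: 0, day 7: 0.
Peak is 13.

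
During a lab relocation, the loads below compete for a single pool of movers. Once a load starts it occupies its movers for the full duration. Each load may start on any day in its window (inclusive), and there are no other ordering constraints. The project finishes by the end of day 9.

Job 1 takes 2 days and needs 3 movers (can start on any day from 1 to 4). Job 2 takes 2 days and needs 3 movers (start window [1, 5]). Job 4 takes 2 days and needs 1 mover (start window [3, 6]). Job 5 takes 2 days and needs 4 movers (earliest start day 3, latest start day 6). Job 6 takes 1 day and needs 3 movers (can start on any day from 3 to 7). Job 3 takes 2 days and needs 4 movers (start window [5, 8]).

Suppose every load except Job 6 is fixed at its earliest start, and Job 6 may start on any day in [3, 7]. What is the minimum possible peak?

Job 6@3: d1:6  d2:6  d3:8  d4:5  d5:4  d6:4  d7:0  d8:0  d9:0 → peak 8
Job 6@4: d1:6  d2:6  d3:5  d4:8  d5:4  d6:4  d7:0  d8:0  d9:0 → peak 8
Job 6@5: d1:6  d2:6  d3:5  d4:5  d5:7  d6:4  d7:0  d8:0  d9:0 → peak 7
Job 6@6: d1:6  d2:6  d3:5  d4:5  d5:4  d6:7  d7:0  d8:0  d9:0 → peak 7
Job 6@7: d1:6  d2:6  d3:5  d4:5  d5:4  d6:4  d7:3  d8:0  d9:0 → peak 6
Best is Job 6@7, peak 6.

6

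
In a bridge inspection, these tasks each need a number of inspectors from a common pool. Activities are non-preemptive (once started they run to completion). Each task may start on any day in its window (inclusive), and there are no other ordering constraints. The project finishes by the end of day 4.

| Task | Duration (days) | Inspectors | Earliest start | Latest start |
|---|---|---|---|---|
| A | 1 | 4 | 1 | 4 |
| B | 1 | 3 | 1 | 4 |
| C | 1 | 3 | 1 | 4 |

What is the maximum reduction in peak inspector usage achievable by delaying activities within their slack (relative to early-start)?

6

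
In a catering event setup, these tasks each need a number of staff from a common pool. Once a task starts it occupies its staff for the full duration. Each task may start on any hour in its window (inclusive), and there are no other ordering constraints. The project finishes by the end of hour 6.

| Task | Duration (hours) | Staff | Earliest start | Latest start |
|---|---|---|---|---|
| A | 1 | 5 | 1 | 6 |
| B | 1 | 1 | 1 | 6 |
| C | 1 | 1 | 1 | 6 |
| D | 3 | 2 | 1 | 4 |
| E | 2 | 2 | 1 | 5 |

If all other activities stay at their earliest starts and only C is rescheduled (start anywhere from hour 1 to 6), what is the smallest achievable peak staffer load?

C@1: h1:11  h2:4  h3:2  h4:0  h5:0  h6:0 → peak 11
C@2: h1:10  h2:5  h3:2  h4:0  h5:0  h6:0 → peak 10
C@3: h1:10  h2:4  h3:3  h4:0  h5:0  h6:0 → peak 10
C@4: h1:10  h2:4  h3:2  h4:1  h5:0  h6:0 → peak 10
C@5: h1:10  h2:4  h3:2  h4:0  h5:1  h6:0 → peak 10
C@6: h1:10  h2:4  h3:2  h4:0  h5:0  h6:1 → peak 10
Best is C@2, peak 10.

10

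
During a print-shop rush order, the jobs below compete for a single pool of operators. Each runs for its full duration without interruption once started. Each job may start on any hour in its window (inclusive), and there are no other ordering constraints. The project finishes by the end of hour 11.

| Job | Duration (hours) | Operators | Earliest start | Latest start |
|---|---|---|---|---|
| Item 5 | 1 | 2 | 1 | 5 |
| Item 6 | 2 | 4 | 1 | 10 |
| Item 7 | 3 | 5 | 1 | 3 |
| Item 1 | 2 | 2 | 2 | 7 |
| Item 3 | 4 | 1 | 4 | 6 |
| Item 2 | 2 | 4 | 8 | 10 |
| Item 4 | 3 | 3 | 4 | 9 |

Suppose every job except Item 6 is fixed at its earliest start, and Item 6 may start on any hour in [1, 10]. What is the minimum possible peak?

Item 6@1: h1:11  h2:11  h3:7  h4:4  h5:4  h6:4  h7:1  h8:4  h9:4  h10:0  h11:0 → peak 11
Item 6@2: h1:7  h2:11  h3:11  h4:4  h5:4  h6:4  h7:1  h8:4  h9:4  h10:0  h11:0 → peak 11
Item 6@3: h1:7  h2:7  h3:11  h4:8  h5:4  h6:4  h7:1  h8:4  h9:4  h10:0  h11:0 → peak 11
Item 6@4: h1:7  h2:7  h3:7  h4:8  h5:8  h6:4  h7:1  h8:4  h9:4  h10:0  h11:0 → peak 8
Item 6@5: h1:7  h2:7  h3:7  h4:4  h5:8  h6:8  h7:1  h8:4  h9:4  h10:0  h11:0 → peak 8
Item 6@6: h1:7  h2:7  h3:7  h4:4  h5:4  h6:8  h7:5  h8:4  h9:4  h10:0  h11:0 → peak 8
Item 6@7: h1:7  h2:7  h3:7  h4:4  h5:4  h6:4  h7:5  h8:8  h9:4  h10:0  h11:0 → peak 8
Item 6@8: h1:7  h2:7  h3:7  h4:4  h5:4  h6:4  h7:1  h8:8  h9:8  h10:0  h11:0 → peak 8
Item 6@9: h1:7  h2:7  h3:7  h4:4  h5:4  h6:4  h7:1  h8:4  h9:8  h10:4  h11:0 → peak 8
Item 6@10: h1:7  h2:7  h3:7  h4:4  h5:4  h6:4  h7:1  h8:4  h9:4  h10:4  h11:4 → peak 7
Best is Item 6@10, peak 7.

7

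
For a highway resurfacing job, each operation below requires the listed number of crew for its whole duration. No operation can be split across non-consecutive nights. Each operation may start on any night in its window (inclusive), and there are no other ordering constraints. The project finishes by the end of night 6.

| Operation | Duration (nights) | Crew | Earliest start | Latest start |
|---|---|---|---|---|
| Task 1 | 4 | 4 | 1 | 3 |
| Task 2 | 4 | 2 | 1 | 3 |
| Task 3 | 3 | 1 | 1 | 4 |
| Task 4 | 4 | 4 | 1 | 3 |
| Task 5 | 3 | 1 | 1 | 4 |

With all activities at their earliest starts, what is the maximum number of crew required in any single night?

Early-start schedule: Task 1@1, Task 2@1, Task 3@1, Task 4@1, Task 5@1.
Load per night: night 1: 12, night 2: 12, night 3: 12, night 4: 10, night 5: 0, night 6: 0.
Peak is 12.

12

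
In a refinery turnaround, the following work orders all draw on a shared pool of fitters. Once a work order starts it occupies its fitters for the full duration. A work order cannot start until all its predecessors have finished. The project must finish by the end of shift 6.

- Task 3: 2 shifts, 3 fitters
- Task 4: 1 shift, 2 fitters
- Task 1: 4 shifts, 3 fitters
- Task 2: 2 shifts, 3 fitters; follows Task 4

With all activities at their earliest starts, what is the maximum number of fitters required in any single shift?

Early-start schedule: Task 3@1, Task 4@1, Task 1@1, Task 2@2.
Load per shift: shift 1: 8, shift 2: 9, shift 3: 6, shift 4: 3, shift 5: 0, shift 6: 0.
Peak is 9.

9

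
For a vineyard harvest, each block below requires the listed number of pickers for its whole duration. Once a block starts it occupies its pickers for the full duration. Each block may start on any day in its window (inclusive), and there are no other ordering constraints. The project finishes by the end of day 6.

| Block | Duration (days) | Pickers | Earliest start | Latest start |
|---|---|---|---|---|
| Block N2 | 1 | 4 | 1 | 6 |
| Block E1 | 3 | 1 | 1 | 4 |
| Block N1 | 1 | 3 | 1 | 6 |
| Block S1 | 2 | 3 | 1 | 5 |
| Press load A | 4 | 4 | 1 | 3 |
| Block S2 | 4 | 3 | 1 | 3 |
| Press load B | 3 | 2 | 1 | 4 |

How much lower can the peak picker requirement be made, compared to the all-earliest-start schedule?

Early-start peak: d1:20  d2:13  d3:10  d4:7  d5:0  d6:0 ⇒ 20.
Leveled (Block N2@1, Block E1@1, Block N1@2, Block S1@1, Press load A@3, Block S2@3, Press load B@4): d1:8  d2:7  d3:8  d4:9  d5:9  d6:9 ⇒ 9.
Reduction 20 − 9 = 11.

11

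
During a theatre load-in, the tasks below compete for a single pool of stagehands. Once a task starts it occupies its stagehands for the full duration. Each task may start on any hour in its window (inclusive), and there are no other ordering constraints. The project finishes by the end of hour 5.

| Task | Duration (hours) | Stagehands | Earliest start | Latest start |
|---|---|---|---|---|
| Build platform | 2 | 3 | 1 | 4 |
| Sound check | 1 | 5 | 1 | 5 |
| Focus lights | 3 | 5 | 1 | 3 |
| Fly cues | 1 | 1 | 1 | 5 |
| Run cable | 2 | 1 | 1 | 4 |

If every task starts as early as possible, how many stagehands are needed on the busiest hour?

15

Early-start schedule: Build platform@1, Sound check@1, Focus lights@1, Fly cues@1, Run cable@1.
Load per hour: hour 1: 15, hour 2: 9, hour 3: 5, hour 4: 0, hour 5: 0.
Peak is 15.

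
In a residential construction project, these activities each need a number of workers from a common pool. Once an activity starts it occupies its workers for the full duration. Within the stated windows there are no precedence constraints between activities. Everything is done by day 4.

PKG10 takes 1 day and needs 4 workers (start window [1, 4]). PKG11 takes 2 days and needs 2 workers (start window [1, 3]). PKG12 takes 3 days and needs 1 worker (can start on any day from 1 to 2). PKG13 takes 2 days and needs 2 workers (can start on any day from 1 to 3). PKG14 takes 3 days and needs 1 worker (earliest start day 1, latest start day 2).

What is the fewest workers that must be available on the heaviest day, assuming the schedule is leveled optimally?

6

Early-start (PKG10@1, PKG11@1, PKG12@1, PKG13@1, PKG14@1) gives peak 10: d1:10  d2:6  d3:2  d4:0.
Shift PKG12→2, PKG13→2, PKG14→2.
Schedule PKG10@1, PKG11@1, PKG12@2, PKG13@2, PKG14@2: d1:6  d2:6  d3:4  d4:2 — peak 6.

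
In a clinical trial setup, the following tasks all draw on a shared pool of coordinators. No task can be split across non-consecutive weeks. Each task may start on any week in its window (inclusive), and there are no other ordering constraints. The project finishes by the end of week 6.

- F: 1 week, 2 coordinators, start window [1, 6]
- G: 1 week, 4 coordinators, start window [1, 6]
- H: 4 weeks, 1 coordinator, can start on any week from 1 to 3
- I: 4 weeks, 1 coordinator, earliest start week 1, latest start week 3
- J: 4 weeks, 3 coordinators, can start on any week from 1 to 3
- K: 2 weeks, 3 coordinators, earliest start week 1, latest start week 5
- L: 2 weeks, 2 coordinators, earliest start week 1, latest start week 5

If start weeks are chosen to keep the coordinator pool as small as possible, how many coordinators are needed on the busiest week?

7

Early-start (F@1, G@1, H@1, I@1, J@1, K@1, L@1) gives peak 16: w1:16  w2:10  w3:5  w4:5  w5:0  w6:0.
Shift I→2, J→2, K→5, L→2.
Schedule F@1, G@1, H@1, I@2, J@2, K@5, L@2: w1:7  w2:7  w3:7  w4:5  w5:7  w6:3 — peak 7.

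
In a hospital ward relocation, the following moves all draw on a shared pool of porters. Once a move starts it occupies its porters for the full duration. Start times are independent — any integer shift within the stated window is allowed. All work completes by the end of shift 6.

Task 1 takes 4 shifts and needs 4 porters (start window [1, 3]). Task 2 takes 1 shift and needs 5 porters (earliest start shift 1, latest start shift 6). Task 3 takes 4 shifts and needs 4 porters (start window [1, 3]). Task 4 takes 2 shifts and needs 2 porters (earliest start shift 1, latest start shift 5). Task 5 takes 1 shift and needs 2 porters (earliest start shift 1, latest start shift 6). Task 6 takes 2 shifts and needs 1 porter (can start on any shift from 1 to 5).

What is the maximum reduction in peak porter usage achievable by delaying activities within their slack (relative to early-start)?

Early-start peak: s1:18  s2:11  s3:8  s4:8  s5:0  s6:0 ⇒ 18.
Leveled (Task 1@1, Task 2@5, Task 3@1, Task 4@5, Task 5@6, Task 6@5): s1:8  s2:8  s3:8  s4:8  s5:8  s6:5 ⇒ 8.
Reduction 18 − 8 = 10.

10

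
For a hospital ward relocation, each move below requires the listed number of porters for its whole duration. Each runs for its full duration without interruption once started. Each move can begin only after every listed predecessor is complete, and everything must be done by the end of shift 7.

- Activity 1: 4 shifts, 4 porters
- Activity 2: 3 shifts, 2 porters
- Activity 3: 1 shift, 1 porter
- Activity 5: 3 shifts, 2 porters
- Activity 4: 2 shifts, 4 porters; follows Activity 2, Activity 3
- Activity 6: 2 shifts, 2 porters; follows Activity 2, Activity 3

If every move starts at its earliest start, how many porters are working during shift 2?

At early start, shift 2 has: Activity 1, Activity 2, Activity 5.
Demand: 4 + 2 + 2 = 8.

8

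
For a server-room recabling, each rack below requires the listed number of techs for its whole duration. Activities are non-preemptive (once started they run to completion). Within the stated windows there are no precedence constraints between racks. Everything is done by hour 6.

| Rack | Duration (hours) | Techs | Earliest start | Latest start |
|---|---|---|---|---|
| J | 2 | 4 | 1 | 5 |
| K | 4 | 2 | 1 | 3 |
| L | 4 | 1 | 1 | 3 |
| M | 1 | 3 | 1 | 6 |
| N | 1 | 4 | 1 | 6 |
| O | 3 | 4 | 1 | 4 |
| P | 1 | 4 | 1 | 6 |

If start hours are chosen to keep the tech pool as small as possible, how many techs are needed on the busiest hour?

8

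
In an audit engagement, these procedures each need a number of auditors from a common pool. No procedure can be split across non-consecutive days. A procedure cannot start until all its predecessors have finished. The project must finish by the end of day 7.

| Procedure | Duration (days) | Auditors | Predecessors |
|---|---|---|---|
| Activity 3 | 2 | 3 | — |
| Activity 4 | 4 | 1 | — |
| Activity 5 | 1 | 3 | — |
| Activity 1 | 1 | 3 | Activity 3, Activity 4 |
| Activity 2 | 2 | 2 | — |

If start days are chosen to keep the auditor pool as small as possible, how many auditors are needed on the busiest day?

4

Early-start (Activity 3@1, Activity 4@1, Activity 5@1, Activity 1@5, Activity 2@1) gives peak 9: d1:9  d2:6  d3:1  d4:1  d5:3  d6:0  d7:0.
Shift Activity 5→3, Activity 2→6.
Schedule Activity 3@1, Activity 4@1, Activity 5@3, Activity 1@5, Activity 2@6: d1:4  d2:4  d3:4  d4:1  d5:3  d6:2  d7:2 — peak 4.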